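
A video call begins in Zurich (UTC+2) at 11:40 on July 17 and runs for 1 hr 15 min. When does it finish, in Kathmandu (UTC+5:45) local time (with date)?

Convert start to UTC: 11:40 − 2:00 = 09:40 UTC on Jul 17.
Add 1 hour 15 minutes duration → 10:55 UTC.
Kathmandu is UTC+5:45, so local end time = 10:55 + 5:45 = 16:40 on Jul 17.

16:40 on July 17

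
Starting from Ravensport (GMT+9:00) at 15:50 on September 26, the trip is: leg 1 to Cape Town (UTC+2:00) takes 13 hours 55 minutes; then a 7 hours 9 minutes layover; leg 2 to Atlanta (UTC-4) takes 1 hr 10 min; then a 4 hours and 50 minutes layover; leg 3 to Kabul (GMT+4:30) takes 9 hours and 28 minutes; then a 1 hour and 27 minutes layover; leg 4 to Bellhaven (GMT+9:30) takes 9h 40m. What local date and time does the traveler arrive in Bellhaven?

Convert departure to UTC: 15:50 − 9:00 = 06:50 UTC on Sep 26.
Add 13 hours and 55 minutes leg 1 → 20:45 UTC.
Add 7 hours and 9 minutes layover in Cape Town → 03:54 UTC (Sep 27).
Add 1 hour 10 minutes leg 2 → 05:04 UTC.
Add 4 hours and 50 minutes layover in Atlanta → 09:54 UTC.
Add 9 hours and 28 minutes leg 3 → 19:22 UTC.
Add 1 hour and 27 minutes layover in Kabul → 20:49 UTC.
Add 9 hours and 40 minutes leg 4 → 06:29 UTC (Sep 28).
Bellhaven is UTC+9:30, so local arrival = 06:29 + 9:30 = 15:59 on Sep 28.

15:59 on Sep 28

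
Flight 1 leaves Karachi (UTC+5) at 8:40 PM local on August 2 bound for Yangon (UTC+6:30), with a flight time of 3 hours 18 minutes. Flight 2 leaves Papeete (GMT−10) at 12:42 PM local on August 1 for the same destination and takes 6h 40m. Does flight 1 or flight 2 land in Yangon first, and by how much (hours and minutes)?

the second, by 13 hours 36 minutes

Flight 1 in UTC: 8:40 PM − 5:00 = 3:40 PM on Aug 2.
+3 hours and 18 minutes → arrive 6:58 PM UTC on Aug 2.
Flight 2 in UTC: 12:42 PM + 10:00 = 10:42 PM on Aug 1.
+6 hours and 40 minutes → arrive 5:22 AM UTC on Aug 2.
Flight 2 lands earlier by 13 hours 36 minutes.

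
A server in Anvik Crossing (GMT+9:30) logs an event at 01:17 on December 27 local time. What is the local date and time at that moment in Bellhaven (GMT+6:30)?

22:17 on December 26

Bellhaven is 3:00 behind Anvik Crossing.
Shift by the zone difference: 01:17 − 3:00 = 22:17 on Dec 26 in Bellhaven.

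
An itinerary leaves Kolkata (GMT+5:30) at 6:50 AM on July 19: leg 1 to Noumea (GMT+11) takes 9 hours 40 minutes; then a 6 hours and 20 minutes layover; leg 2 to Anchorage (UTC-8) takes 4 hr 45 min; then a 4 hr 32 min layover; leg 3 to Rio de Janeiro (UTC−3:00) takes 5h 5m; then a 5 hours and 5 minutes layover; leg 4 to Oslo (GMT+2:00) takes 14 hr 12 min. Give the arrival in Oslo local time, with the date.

Convert departure to UTC: 6:50 AM − 5:30 = 1:20 AM UTC on Jul 19.
Add 9 hours and 40 minutes leg 1 → 11:00 AM UTC.
Add 6 hours and 20 minutes layover in Noumea → 5:20 PM UTC.
Add 4 hours 45 minutes leg 2 → 10:05 PM UTC.
Add 4 hours 32 minutes layover in Anchorage → 2:37 AM UTC (Jul 20).
Add 5 hours and 5 minutes leg 3 → 7:42 AM UTC.
Add 5 hours 5 minutes layover in Rio de Janeiro → 12:47 PM UTC.
Add 14 hours 12 minutes leg 4 → 2:59 AM UTC (Jul 21).
Oslo is UTC+2:00, so local arrival = 2:59 AM + 2:00 = 4:59 AM on Jul 21.

4:59 AM on Jul 21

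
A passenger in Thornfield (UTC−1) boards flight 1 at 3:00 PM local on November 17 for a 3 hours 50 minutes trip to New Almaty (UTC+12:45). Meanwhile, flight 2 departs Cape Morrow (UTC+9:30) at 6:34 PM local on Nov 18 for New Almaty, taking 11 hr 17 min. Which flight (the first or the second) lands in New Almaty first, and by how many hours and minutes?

the first, by 24 hours 31 minutes

Flight 1 in UTC: 3:00 PM + 1:00 = 4:00 PM on Nov 17.
+3 hours 50 minutes → arrive 7:50 PM UTC on Nov 17.
Flight 2 in UTC: 6:34 PM − 9:30 = 9:04 AM on Nov 18.
+11 hours 17 minutes → arrive 8:21 PM UTC on Nov 18.
Flight 1 lands earlier by 24 hours 31 minutes.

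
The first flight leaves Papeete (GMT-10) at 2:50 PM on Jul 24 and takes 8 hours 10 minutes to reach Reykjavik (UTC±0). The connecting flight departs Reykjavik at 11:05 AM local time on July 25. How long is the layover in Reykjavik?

Convert departure to UTC: 2:50 PM + 10:00 = 12:50 AM UTC on Jul 25.
Add 8 hours and 10 minutes flight time → 9:00 AM UTC.
Reykjavik is UTC+0, so local arrival is the same: 9:00 AM on Jul 25.
Layover = 11:05 AM − 9:00 AM = 2 hours 5 minutes.

2 hours 5 minutes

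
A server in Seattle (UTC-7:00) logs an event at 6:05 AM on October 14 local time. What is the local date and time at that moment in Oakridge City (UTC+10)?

In UTC: 6:05 AM + 7:00 = 1:05 PM on Oct 14.
Oakridge City is UTC+10:00: 1:05 PM + 10:00 = 11:05 PM on Oct 14.

11:05 PM on October 14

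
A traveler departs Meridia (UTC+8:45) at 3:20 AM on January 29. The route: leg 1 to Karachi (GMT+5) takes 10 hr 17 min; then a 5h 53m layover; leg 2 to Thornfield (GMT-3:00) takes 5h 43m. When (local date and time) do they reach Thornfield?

1:28 PM on Jan 29

Convert departure to UTC: 3:20 AM − 8:45 = 6:35 PM UTC on Jan 28.
Add 10 hours and 17 minutes leg 1 → 4:52 AM UTC (Jan 29).
Add 5 hours 53 minutes layover in Karachi → 10:45 AM UTC.
Add 5 hours 43 minutes leg 2 → 4:28 PM UTC.
Thornfield is UTC−3:00, so local arrival = 4:28 PM − 3:00 = 1:28 PM on Jan 29.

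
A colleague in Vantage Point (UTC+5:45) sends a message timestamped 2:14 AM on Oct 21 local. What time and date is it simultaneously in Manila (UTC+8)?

4:29 AM on October 21

In UTC: 2:14 AM − 5:45 = 8:29 PM on Oct 20.
Manila is UTC+8:00: 8:29 PM + 8:00 = 4:29 AM on Oct 21.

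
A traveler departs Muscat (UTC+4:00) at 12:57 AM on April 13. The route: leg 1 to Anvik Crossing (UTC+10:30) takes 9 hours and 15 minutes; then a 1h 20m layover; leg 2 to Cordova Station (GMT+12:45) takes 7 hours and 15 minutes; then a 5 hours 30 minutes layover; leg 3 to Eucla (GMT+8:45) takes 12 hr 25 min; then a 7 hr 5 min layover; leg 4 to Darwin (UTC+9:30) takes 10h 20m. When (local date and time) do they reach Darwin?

Convert departure to UTC: 12:57 AM − 4:00 = 8:57 PM UTC on Apr 12.
Add 9 hours and 15 minutes leg 1 → 6:12 AM UTC (Apr 13).
Add 1 hour 20 minutes layover in Anvik Crossing → 7:32 AM UTC.
Add 7 hours 15 minutes leg 2 → 2:47 PM UTC.
Add 5 hours and 30 minutes layover in Cordova Station → 8:17 PM UTC.
Add 12 hours and 25 minutes leg 3 → 8:42 AM UTC (Apr 14).
Add 7 hours and 5 minutes layover in Eucla → 3:47 PM UTC.
Add 10 hours 20 minutes leg 4 → 2:07 AM UTC (Apr 15).
Darwin is UTC+9:30, so local arrival = 2:07 AM + 9:30 = 11:37 AM on Apr 15.

11:37 AM on April 15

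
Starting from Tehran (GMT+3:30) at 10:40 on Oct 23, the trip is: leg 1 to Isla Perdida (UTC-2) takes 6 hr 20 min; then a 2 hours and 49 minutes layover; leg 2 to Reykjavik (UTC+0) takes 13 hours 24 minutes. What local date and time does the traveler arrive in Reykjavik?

Convert departure to UTC: 10:40 − 3:30 = 07:10 UTC on Oct 23.
Add 6 hours and 20 minutes leg 1 → 13:30 UTC.
Add 2 hours and 49 minutes layover in Isla Perdida → 16:19 UTC.
Add 13 hours and 24 minutes leg 2 → 05:43 UTC (Oct 24).
Reykjavik is UTC+0, so local arrival is the same: 05:43 on Oct 24.

05:43 on October 24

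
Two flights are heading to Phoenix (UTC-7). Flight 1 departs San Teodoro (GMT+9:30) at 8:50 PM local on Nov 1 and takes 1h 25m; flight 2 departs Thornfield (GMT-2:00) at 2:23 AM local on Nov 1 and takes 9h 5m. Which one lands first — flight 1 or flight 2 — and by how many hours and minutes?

the first, by 43 minutes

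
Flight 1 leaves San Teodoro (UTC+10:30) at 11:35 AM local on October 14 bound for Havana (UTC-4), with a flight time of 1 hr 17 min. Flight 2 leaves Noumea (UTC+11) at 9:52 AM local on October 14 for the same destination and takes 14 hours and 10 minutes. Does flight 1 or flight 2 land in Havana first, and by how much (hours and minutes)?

the first, by 10 hours 40 minutes

Flight 1 in UTC: 11:35 AM − 10:30 = 1:05 AM on Oct 14.
+1 hour 17 minutes → arrive 2:22 AM UTC on Oct 14.
Flight 2 in UTC: 9:52 AM − 11:00 = 10:52 PM on Oct 13.
+14 hours 10 minutes → arrive 1:02 PM UTC on Oct 14.
Flight 1 lands earlier by 10 hours 40 minutes.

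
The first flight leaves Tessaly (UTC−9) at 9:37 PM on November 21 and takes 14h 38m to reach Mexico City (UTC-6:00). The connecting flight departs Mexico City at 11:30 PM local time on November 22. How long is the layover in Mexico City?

8 hours 15 minutes

Convert departure to UTC: 9:37 PM + 9:00 = 6:37 AM UTC on Nov 22.
Add 14 hours and 38 minutes flight time → 9:15 PM UTC.
Mexico City is UTC−6:00, so local arrival = 9:15 PM − 6:00 = 3:15 PM on Nov 22.
Layover = 11:30 PM − 3:15 PM = 8 hours 15 minutes.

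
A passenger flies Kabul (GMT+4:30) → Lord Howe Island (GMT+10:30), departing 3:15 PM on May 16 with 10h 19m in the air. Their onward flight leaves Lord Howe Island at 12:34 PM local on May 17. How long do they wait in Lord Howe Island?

5 hours

Convert departure to UTC: 3:15 PM − 4:30 = 10:45 AM UTC on May 16.
Add 10 hours 19 minutes flight time → 9:04 PM UTC.
Lord Howe Island is UTC+10:30, so local arrival = 9:04 PM + 10:30 = 7:34 AM on May 17.
Layover = 12:34 PM − 7:34 AM = 5 hours.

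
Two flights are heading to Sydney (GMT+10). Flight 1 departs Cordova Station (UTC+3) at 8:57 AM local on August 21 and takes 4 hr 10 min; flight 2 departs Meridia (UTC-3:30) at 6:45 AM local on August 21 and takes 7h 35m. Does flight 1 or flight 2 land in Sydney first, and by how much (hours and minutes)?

Flight 1 in UTC: 8:57 AM − 3:00 = 5:57 AM on Aug 21.
+4 hours and 10 minutes → arrive 10:07 AM UTC on Aug 21.
Flight 2 in UTC: 6:45 AM + 3:30 = 10:15 AM on Aug 21.
+7 hours and 35 minutes → arrive 5:50 PM UTC on Aug 21.
Flight 1 lands earlier by 7 hours 43 minutes.

the first, by 7 hours 43 minutes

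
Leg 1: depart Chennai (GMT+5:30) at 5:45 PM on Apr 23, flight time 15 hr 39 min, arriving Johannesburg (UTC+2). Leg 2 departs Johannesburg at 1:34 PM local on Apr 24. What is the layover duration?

Convert departure to UTC: 5:45 PM − 5:30 = 12:15 PM UTC on Apr 23.
Add 15 hours and 39 minutes flight time → 3:54 AM UTC (Apr 24).
Johannesburg is UTC+2:00, so local arrival = 3:54 AM + 2:00 = 5:54 AM on Apr 24.
Layover = 1:34 PM − 5:54 AM = 7 hours 40 minutes.

7 hours 40 minutes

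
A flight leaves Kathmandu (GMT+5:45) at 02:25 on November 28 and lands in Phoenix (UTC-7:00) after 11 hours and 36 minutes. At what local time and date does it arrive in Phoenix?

01:16 on November 28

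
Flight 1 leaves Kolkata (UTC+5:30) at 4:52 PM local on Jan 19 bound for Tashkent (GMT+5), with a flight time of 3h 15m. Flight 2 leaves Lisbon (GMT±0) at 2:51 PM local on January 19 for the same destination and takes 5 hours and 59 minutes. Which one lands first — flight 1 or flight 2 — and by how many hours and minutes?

the first, by 6 hours 13 minutes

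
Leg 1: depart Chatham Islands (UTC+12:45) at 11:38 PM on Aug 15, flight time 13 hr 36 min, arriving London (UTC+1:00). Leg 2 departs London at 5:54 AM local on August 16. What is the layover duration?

Convert departure to UTC: 11:38 PM − 12:45 = 10:53 AM UTC on Aug 15.
Add 13 hours and 36 minutes flight time → 12:29 AM UTC (Aug 16).
London is UTC+1:00, so local arrival = 12:29 AM + 1:00 = 1:29 AM on Aug 16.
Layover = 5:54 AM − 1:29 AM = 4 hours 25 minutes.

4 hours 25 minutes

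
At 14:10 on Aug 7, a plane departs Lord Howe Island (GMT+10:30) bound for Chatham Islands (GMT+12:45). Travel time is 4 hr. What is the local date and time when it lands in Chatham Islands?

20:25 on Aug 7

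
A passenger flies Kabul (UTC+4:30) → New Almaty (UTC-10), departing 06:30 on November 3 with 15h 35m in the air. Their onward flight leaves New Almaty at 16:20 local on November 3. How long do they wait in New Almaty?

Convert departure to UTC: 06:30 − 4:30 = 02:00 UTC on Nov 3.
Add 15 hours and 35 minutes flight time → 17:35 UTC.
New Almaty is UTC−10:00, so local arrival = 17:35 − 10:00 = 07:35 on Nov 3.
Layover = 16:20 − 07:35 = 8 hours 45 minutes.

8 hours 45 minutes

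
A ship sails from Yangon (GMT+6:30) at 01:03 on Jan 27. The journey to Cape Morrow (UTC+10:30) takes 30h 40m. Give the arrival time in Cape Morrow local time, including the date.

11:43 on January 28

Convert departure to UTC: 01:03 − 6:30 = 18:33 UTC on Jan 26.
Add 30 hours 40 minutes travel time → 01:13 UTC (Jan 28).
Cape Morrow is UTC+10:30, so local arrival = 01:13 + 10:30 = 11:43 on Jan 28.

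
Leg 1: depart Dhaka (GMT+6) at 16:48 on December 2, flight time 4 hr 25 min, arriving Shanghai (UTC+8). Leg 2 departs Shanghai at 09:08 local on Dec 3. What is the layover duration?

Convert departure to UTC: 16:48 − 6:00 = 10:48 UTC on Dec 2.
Add 4 hours and 25 minutes flight time → 15:13 UTC.
Shanghai is UTC+8:00, so local arrival = 15:13 + 8:00 = 23:13 on Dec 2.
Layover = 09:08 − 23:13 (+1 day) = 9 hours 55 minutes.

9 hours 55 minutes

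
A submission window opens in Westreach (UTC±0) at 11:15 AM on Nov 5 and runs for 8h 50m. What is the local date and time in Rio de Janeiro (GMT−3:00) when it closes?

5:05 PM on November 5

Westreach is at UTC+0, so start is already 11:15 AM UTC on Nov 5.
Add 8 hours 50 minutes duration → 8:05 PM UTC.
Rio de Janeiro is UTC−3:00, so local end time = 8:05 PM − 3:00 = 5:05 PM on Nov 5.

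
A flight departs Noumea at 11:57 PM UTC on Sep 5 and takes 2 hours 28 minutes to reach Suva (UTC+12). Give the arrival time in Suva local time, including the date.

Departure is given in UTC: 11:57 PM on Sep 5.
Add 2 hours and 28 minutes → 2:25 AM UTC (Sep 6).
Suva is UTC+12:00: 2:25 AM + 12:00 = 2:25 PM on Sep 6.

2:25 PM on Sep 6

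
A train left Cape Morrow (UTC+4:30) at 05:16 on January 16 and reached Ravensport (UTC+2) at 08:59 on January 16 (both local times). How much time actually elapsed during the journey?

6 hours 13 minutes

Departure in UTC: 05:16 − 4:30 = 00:46 on Jan 16.
Arrival in UTC: 08:59 − 2:00 = 06:59 on Jan 16.
Elapsed = 06:59 − 00:46 = 6 hours 13 minutes.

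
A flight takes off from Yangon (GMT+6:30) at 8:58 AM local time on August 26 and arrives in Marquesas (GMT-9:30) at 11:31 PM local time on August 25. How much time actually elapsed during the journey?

Departure in UTC: 8:58 AM − 6:30 = 2:28 AM on Aug 26.
Arrival in UTC: 11:31 PM + 9:30 = 9:01 AM on Aug 26.
Elapsed = 9:01 AM − 2:28 AM = 6 hours 33 minutes.

6 hours 33 minutes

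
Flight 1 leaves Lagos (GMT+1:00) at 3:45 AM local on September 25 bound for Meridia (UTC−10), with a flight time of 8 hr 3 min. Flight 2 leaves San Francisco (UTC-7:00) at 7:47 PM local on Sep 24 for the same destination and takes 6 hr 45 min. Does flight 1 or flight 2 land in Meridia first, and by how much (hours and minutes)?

the second, by 1 hour 16 minutes

Flight 1 in UTC: 3:45 AM − 1:00 = 2:45 AM on Sep 25.
+8 hours and 3 minutes → arrive 10:48 AM UTC on Sep 25.
Flight 2 in UTC: 7:47 PM + 7:00 = 2:47 AM on Sep 25.
+6 hours 45 minutes → arrive 9:32 AM UTC on Sep 25.
Flight 2 lands earlier by 1 hour 16 minutes.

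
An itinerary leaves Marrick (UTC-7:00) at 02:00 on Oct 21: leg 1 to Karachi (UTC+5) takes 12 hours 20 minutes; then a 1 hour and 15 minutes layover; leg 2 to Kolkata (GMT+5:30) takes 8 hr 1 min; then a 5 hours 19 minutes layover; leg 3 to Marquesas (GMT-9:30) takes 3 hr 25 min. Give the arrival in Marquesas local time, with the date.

05:50 on Oct 22

Convert departure to UTC: 02:00 + 7:00 = 09:00 UTC on Oct 21.
Add 12 hours 20 minutes leg 1 → 21:20 UTC.
Add 1 hour 15 minutes layover in Karachi → 22:35 UTC.
Add 8 hours 1 minute leg 2 → 06:36 UTC (Oct 22).
Add 5 hours and 19 minutes layover in Kolkata → 11:55 UTC.
Add 3 hours and 25 minutes leg 3 → 15:20 UTC.
Marquesas is UTC−9:30, so local arrival = 15:20 − 9:30 = 05:50 on Oct 22.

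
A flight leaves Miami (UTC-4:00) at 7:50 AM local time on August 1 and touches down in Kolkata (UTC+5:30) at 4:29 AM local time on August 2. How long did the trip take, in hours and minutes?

11 hours 9 minutes

Kolkata is 9:30 ahead of Miami.
Clock-face elapsed time (ignoring zones) is 20 hours 39 minutes.
Actual elapsed = 20 hours 39 minutes − 9:30 = 11 hours 9 minutes.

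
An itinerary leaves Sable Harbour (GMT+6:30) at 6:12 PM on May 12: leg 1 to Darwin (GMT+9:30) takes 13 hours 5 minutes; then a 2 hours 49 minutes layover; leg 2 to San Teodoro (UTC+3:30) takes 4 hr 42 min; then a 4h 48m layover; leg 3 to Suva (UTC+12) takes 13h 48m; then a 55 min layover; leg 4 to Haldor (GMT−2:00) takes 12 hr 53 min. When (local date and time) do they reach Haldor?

2:42 PM on May 14

Convert departure to UTC: 6:12 PM − 6:30 = 11:42 AM UTC on May 12.
Add 13 hours and 5 minutes leg 1 → 12:47 AM UTC (May 13).
Add 2 hours 49 minutes layover in Darwin → 3:36 AM UTC.
Add 4 hours and 42 minutes leg 2 → 8:18 AM UTC.
Add 4 hours 48 minutes layover in San Teodoro → 1:06 PM UTC.
Add 13 hours and 48 minutes leg 3 → 2:54 AM UTC (May 14).
Add 55 minutes layover in Suva → 3:49 AM UTC.
Add 12 hours and 53 minutes leg 4 → 4:42 PM UTC.
Haldor is UTC−2:00, so local arrival = 4:42 PM − 2:00 = 2:42 PM on May 14.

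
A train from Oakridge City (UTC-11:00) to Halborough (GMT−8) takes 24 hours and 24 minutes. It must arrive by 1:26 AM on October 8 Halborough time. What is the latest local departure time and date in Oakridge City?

Target arrival in UTC: 1:26 AM + 8:00 = 9:26 AM on Oct 8.
Subtract 24 hours 24 minutes → departure 9:02 AM UTC on Oct 7.
Oakridge City is UTC−11:00: 9:02 AM − 11:00 = 10:02 PM on Oct 6.

10:02 PM on October 6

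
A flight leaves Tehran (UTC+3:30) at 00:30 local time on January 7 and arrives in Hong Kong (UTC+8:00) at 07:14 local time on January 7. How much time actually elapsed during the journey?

Hong Kong is 4:30 ahead of Tehran.
Clock-face elapsed time (ignoring zones) is 6 hours 44 minutes.
Actual elapsed = 6 hours 44 minutes − 4:30 = 2 hours 14 minutes.

2 hours 14 minutes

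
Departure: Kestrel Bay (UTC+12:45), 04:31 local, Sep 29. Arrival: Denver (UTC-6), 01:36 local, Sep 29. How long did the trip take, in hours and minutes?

15 hours 50 minutes

Departure in UTC: 04:31 − 12:45 = 15:46 on Sep 28.
Arrival in UTC: 01:36 + 6:00 = 07:36 on Sep 29.
Elapsed = 07:36 − 15:46 (+1 day) = 15 hours 50 minutes.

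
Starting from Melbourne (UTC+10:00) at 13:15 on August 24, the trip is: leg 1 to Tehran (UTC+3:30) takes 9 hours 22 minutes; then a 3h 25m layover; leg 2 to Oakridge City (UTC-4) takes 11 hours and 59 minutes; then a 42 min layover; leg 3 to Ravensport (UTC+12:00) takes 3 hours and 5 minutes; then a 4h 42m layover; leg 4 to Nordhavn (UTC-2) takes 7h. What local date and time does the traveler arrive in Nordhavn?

17:30 on August 25

Convert departure to UTC: 13:15 − 10:00 = 03:15 UTC on Aug 24.
Add 9 hours and 22 minutes leg 1 → 12:37 UTC.
Add 3 hours and 25 minutes layover in Tehran → 16:02 UTC.
Add 11 hours and 59 minutes leg 2 → 04:01 UTC (Aug 25).
Add 42 minutes layover in Oakridge City → 04:43 UTC.
Add 3 hours and 5 minutes leg 3 → 07:48 UTC.
Add 4 hours 42 minutes layover in Ravensport → 12:30 UTC.
Add 7 hours leg 4 → 19:30 UTC.
Nordhavn is UTC−2:00, so local arrival = 19:30 − 2:00 = 17:30 on Aug 25.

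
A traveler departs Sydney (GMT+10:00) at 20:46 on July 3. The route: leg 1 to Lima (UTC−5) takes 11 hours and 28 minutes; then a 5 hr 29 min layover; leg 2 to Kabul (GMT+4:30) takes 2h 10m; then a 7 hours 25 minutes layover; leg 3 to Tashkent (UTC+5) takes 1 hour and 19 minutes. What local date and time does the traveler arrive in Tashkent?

19:37 on Jul 4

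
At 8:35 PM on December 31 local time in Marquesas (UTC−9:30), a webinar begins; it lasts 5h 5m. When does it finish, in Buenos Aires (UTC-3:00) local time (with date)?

8:10 AM on January 1

Convert start to UTC: 8:35 PM + 9:30 = 6:05 AM UTC on Jan 1.
Add 5 hours and 5 minutes duration → 11:10 AM UTC.
Buenos Aires is UTC−3:00, so local end time = 11:10 AM − 3:00 = 8:10 AM on Jan 1.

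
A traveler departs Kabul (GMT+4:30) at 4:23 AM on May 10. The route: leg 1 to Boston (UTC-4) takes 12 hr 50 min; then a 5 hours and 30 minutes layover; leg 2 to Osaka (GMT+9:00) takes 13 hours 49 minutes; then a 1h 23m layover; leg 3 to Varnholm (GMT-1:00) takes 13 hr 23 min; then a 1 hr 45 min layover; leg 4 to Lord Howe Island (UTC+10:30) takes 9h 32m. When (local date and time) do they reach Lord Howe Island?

Convert departure to UTC: 4:23 AM − 4:30 = 11:53 PM UTC on May 9.
Add 12 hours 50 minutes leg 1 → 12:43 PM UTC (May 10).
Add 5 hours and 30 minutes layover in Boston → 6:13 PM UTC.
Add 13 hours 49 minutes leg 2 → 8:02 AM UTC (May 11).
Add 1 hour and 23 minutes layover in Osaka → 9:25 AM UTC.
Add 13 hours 23 minutes leg 3 → 10:48 PM UTC.
Add 1 hour and 45 minutes layover in Varnholm → 12:33 AM UTC (May 12).
Add 9 hours and 32 minutes leg 4 → 10:05 AM UTC.
Lord Howe Island is UTC+10:30, so local arrival = 10:05 AM + 10:30 = 8:35 PM on May 12.

8:35 PM on May 12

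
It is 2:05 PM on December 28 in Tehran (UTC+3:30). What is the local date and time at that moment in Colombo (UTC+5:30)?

4:05 PM on December 28

Colombo is 2:00 ahead of Tehran.
Shift by the zone difference: 2:05 PM + 2:00 = 4:05 PM on Dec 28 in Colombo.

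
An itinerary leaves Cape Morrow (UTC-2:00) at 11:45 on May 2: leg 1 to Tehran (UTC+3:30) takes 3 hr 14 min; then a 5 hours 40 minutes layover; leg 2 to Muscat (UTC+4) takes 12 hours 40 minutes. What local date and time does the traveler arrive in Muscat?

15:19 on May 3

Convert departure to UTC: 11:45 + 2:00 = 13:45 UTC on May 2.
Add 3 hours and 14 minutes leg 1 → 16:59 UTC.
Add 5 hours and 40 minutes layover in Tehran → 22:39 UTC.
Add 12 hours 40 minutes leg 2 → 11:19 UTC (May 3).
Muscat is UTC+4:00, so local arrival = 11:19 + 4:00 = 15:19 on May 3.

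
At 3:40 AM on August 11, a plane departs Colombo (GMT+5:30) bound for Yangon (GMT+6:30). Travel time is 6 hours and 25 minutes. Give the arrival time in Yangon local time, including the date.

11:05 AM on August 11

Convert departure to UTC: 3:40 AM − 5:30 = 10:10 PM UTC on Aug 10.
Add 6 hours 25 minutes travel time → 4:35 AM UTC (Aug 11).
Yangon is UTC+6:30, so local arrival = 4:35 AM + 6:30 = 11:05 AM on Aug 11.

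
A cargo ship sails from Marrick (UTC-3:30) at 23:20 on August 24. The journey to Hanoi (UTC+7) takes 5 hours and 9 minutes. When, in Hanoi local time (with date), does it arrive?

Hanoi is 10:30 ahead of Marrick.
After 5 hours and 9 minutes it is 04:29 (Aug 25) in Marrick.
Shift by the zone difference: 04:29 + 10:30 = 14:59 on Aug 25 in Hanoi.

14:59 on Aug 25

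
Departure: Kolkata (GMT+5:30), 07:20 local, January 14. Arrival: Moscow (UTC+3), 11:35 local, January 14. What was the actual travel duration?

Departure in UTC: 07:20 − 5:30 = 01:50 on Jan 14.
Arrival in UTC: 11:35 − 3:00 = 08:35 on Jan 14.
Elapsed = 08:35 − 01:50 = 6 hours 45 minutes.

6 hours 45 minutes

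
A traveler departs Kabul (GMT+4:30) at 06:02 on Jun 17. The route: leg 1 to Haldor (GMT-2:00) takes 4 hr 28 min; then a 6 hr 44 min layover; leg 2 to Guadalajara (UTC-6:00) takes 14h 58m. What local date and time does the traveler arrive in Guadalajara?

21:42 on Jun 17

Convert departure to UTC: 06:02 − 4:30 = 01:32 UTC on Jun 17.
Add 4 hours 28 minutes leg 1 → 06:00 UTC.
Add 6 hours and 44 minutes layover in Haldor → 12:44 UTC.
Add 14 hours and 58 minutes leg 2 → 03:42 UTC (Jun 18).
Guadalajara is UTC−6:00, so local arrival = 03:42 − 6:00 = 21:42 on Jun 17.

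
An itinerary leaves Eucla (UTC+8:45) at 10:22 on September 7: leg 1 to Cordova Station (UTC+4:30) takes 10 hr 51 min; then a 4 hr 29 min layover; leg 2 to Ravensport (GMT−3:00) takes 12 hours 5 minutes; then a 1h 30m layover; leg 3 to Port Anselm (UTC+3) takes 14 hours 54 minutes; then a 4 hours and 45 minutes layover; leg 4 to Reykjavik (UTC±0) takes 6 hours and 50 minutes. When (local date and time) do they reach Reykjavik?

09:01 on Sep 9

Convert departure to UTC: 10:22 − 8:45 = 01:37 UTC on Sep 7.
Add 10 hours 51 minutes leg 1 → 12:28 UTC.
Add 4 hours and 29 minutes layover in Cordova Station → 16:57 UTC.
Add 12 hours and 5 minutes leg 2 → 05:02 UTC (Sep 8).
Add 1 hour and 30 minutes layover in Ravensport → 06:32 UTC.
Add 14 hours 54 minutes leg 3 → 21:26 UTC.
Add 4 hours and 45 minutes layover in Port Anselm → 02:11 UTC (Sep 9).
Add 6 hours 50 minutes leg 4 → 09:01 UTC.
Reykjavik is UTC+0, so local arrival is the same: 09:01 on Sep 9.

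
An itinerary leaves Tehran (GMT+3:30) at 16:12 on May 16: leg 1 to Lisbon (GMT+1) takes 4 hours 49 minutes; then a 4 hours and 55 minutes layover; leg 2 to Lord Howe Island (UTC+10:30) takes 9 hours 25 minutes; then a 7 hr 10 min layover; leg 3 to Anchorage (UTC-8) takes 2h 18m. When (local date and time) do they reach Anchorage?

Convert departure to UTC: 16:12 − 3:30 = 12:42 UTC on May 16.
Add 4 hours and 49 minutes leg 1 → 17:31 UTC.
Add 4 hours 55 minutes layover in Lisbon → 22:26 UTC.
Add 9 hours 25 minutes leg 2 → 07:51 UTC (May 17).
Add 7 hours 10 minutes layover in Lord Howe Island → 15:01 UTC.
Add 2 hours and 18 minutes leg 3 → 17:19 UTC.
Anchorage is UTC−8:00, so local arrival = 17:19 − 8:00 = 09:19 on May 17.

09:19 on May 17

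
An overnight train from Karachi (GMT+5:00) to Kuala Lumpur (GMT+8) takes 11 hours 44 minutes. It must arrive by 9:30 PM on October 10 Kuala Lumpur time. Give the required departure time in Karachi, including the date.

6:46 AM on October 10

Target arrival in UTC: 9:30 PM − 8:00 = 1:30 PM on Oct 10.
Subtract 11 hours and 44 minutes → departure 1:46 AM UTC on Oct 10.
Karachi is UTC+5:00: 1:46 AM + 5:00 = 6:46 AM on Oct 10.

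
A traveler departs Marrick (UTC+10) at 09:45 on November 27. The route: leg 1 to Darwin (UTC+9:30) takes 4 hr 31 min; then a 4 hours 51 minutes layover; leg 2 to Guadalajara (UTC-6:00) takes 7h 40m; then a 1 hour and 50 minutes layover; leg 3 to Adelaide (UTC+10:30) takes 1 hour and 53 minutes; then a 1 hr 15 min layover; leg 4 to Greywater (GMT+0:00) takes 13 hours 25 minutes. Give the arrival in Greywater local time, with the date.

Convert departure to UTC: 09:45 − 10:00 = 23:45 UTC on Nov 26.
Add 4 hours 31 minutes leg 1 → 04:16 UTC (Nov 27).
Add 4 hours 51 minutes layover in Darwin → 09:07 UTC.
Add 7 hours and 40 minutes leg 2 → 16:47 UTC.
Add 1 hour and 50 minutes layover in Guadalajara → 18:37 UTC.
Add 1 hour and 53 minutes leg 3 → 20:30 UTC.
Add 1 hour 15 minutes layover in Adelaide → 21:45 UTC.
Add 13 hours 25 minutes leg 4 → 11:10 UTC (Nov 28).
Greywater is UTC+0, so local arrival is the same: 11:10 on Nov 28.

11:10 on November 28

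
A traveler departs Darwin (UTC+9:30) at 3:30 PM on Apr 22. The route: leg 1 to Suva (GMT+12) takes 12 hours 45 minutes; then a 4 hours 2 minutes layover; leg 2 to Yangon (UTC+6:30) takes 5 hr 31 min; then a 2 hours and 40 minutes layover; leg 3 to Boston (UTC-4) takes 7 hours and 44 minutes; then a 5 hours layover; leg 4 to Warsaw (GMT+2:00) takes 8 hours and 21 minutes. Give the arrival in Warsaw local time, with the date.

Convert departure to UTC: 3:30 PM − 9:30 = 6:00 AM UTC on Apr 22.
Add 12 hours and 45 minutes leg 1 → 6:45 PM UTC.
Add 4 hours and 2 minutes layover in Suva → 10:47 PM UTC.
Add 5 hours and 31 minutes leg 2 → 4:18 AM UTC (Apr 23).
Add 2 hours and 40 minutes layover in Yangon → 6:58 AM UTC.
Add 7 hours 44 minutes leg 3 → 2:42 PM UTC.
Add 5 hours layover in Boston → 7:42 PM UTC.
Add 8 hours and 21 minutes leg 4 → 4:03 AM UTC (Apr 24).
Warsaw is UTC+2:00, so local arrival = 4:03 AM + 2:00 = 6:03 AM on Apr 24.

6:03 AM on April 24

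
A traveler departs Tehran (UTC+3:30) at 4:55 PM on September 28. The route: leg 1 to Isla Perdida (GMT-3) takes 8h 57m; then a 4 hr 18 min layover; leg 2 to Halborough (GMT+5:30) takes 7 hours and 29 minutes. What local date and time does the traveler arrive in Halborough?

Convert departure to UTC: 4:55 PM − 3:30 = 1:25 PM UTC on Sep 28.
Add 8 hours and 57 minutes leg 1 → 10:22 PM UTC.
Add 4 hours and 18 minutes layover in Isla Perdida → 2:40 AM UTC (Sep 29).
Add 7 hours 29 minutes leg 2 → 10:09 AM UTC.
Halborough is UTC+5:30, so local arrival = 10:09 AM + 5:30 = 3:39 PM on Sep 29.

3:39 PM on September 29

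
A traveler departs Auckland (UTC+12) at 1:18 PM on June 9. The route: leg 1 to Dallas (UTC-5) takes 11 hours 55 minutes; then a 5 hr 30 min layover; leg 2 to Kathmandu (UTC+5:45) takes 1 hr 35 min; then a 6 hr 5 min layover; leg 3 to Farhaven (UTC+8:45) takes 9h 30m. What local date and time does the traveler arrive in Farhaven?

8:38 PM on June 10

Convert departure to UTC: 1:18 PM − 12:00 = 1:18 AM UTC on Jun 9.
Add 11 hours and 55 minutes leg 1 → 1:13 PM UTC.
Add 5 hours and 30 minutes layover in Dallas → 6:43 PM UTC.
Add 1 hour and 35 minutes leg 2 → 8:18 PM UTC.
Add 6 hours 5 minutes layover in Kathmandu → 2:23 AM UTC (Jun 10).
Add 9 hours 30 minutes leg 3 → 11:53 AM UTC.
Farhaven is UTC+8:45, so local arrival = 11:53 AM + 8:45 = 8:38 PM on Jun 10.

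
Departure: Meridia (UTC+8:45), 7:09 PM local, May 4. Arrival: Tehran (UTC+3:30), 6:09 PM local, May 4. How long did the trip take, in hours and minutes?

4 hours 15 minutes

Departure in UTC: 7:09 PM − 8:45 = 10:24 AM on May 4.
Arrival in UTC: 6:09 PM − 3:30 = 2:39 PM on May 4.
Elapsed = 2:39 PM − 10:24 AM = 4 hours 15 minutes.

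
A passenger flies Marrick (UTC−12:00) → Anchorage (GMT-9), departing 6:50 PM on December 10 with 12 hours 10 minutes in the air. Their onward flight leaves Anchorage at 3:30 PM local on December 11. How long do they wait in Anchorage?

Convert departure to UTC: 6:50 PM + 12:00 = 6:50 AM UTC on Dec 11.
Add 12 hours 10 minutes flight time → 7:00 PM UTC.
Anchorage is UTC−9:00, so local arrival = 7:00 PM − 9:00 = 10:00 AM on Dec 11.
Layover = 3:30 PM − 10:00 AM = 5 hours 30 minutes.

5 hours 30 minutes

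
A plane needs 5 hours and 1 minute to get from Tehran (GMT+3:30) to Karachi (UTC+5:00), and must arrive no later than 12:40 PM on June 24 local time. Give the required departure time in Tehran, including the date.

6:09 AM on Jun 24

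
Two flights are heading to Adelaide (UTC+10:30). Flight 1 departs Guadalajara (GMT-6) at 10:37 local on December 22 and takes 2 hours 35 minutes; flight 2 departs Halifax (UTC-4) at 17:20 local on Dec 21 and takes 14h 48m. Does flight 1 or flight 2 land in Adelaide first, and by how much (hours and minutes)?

the second, by 7 hours 4 minutes

Flight 1 in UTC: 10:37 + 6:00 = 16:37 on Dec 22.
+2 hours and 35 minutes → arrive 19:12 UTC on Dec 22.
Flight 2 in UTC: 17:20 + 4:00 = 21:20 on Dec 21.
+14 hours and 48 minutes → arrive 12:08 UTC on Dec 22.
Flight 2 lands earlier by 7 hours 4 minutes.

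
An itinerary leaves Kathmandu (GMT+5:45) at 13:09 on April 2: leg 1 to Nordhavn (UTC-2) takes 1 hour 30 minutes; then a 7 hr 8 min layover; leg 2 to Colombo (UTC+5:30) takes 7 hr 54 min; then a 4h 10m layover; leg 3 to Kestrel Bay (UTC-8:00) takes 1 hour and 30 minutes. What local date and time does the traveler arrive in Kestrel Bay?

21:36 on April 2

Convert departure to UTC: 13:09 − 5:45 = 07:24 UTC on Apr 2.
Add 1 hour and 30 minutes leg 1 → 08:54 UTC.
Add 7 hours 8 minutes layover in Nordhavn → 16:02 UTC.
Add 7 hours and 54 minutes leg 2 → 23:56 UTC.
Add 4 hours 10 minutes layover in Colombo → 04:06 UTC (Apr 3).
Add 1 hour and 30 minutes leg 3 → 05:36 UTC.
Kestrel Bay is UTC−8:00, so local arrival = 05:36 − 8:00 = 21:36 on Apr 2.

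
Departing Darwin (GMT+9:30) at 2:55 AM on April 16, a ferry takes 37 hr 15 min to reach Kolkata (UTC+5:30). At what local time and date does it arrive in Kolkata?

12:10 PM on April 17

Kolkata is 4:00 behind Darwin.
After 37 hours and 15 minutes it is 4:10 PM (Apr 17) in Darwin.
Shift by the zone difference: 4:10 PM − 4:00 = 12:10 PM on Apr 17 in Kolkata.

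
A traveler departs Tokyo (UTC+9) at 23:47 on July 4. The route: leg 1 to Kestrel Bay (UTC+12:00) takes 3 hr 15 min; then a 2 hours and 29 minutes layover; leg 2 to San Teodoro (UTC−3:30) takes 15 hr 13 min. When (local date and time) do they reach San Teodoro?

08:14 on July 5

Convert departure to UTC: 23:47 − 9:00 = 14:47 UTC on Jul 4.
Add 3 hours and 15 minutes leg 1 → 18:02 UTC.
Add 2 hours 29 minutes layover in Kestrel Bay → 20:31 UTC.
Add 15 hours 13 minutes leg 2 → 11:44 UTC (Jul 5).
San Teodoro is UTC−3:30, so local arrival = 11:44 − 3:30 = 08:14 on Jul 5.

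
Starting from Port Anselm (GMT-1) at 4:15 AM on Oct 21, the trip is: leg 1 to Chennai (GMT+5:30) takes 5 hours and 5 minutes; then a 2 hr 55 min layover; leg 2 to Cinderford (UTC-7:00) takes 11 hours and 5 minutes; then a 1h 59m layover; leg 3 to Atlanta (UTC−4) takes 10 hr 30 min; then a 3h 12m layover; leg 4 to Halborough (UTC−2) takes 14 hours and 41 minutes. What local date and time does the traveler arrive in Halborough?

4:42 AM on October 23

Convert departure to UTC: 4:15 AM + 1:00 = 5:15 AM UTC on Oct 21.
Add 5 hours 5 minutes leg 1 → 10:20 AM UTC.
Add 2 hours 55 minutes layover in Chennai → 1:15 PM UTC.
Add 11 hours 5 minutes leg 2 → 12:20 AM UTC (Oct 22).
Add 1 hour and 59 minutes layover in Cinderford → 2:19 AM UTC.
Add 10 hours and 30 minutes leg 3 → 12:49 PM UTC.
Add 3 hours 12 minutes layover in Atlanta → 4:01 PM UTC.
Add 14 hours 41 minutes leg 4 → 6:42 AM UTC (Oct 23).
Halborough is UTC−2:00, so local arrival = 6:42 AM − 2:00 = 4:42 AM on Oct 23.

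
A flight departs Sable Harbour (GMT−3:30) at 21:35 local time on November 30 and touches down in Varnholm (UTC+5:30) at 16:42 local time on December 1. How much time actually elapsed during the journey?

Departure in UTC: 21:35 + 3:30 = 01:05 on Dec 1.
Arrival in UTC: 16:42 − 5:30 = 11:12 on Dec 1.
Elapsed = 11:12 − 01:05 = 10 hours 7 minutes.

10 hours 7 minutes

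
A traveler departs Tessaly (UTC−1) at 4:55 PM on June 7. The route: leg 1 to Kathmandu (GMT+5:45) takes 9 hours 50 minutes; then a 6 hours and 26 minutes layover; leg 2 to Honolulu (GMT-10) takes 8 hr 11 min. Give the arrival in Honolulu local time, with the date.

8:22 AM on Jun 8

Convert departure to UTC: 4:55 PM + 1:00 = 5:55 PM UTC on Jun 7.
Add 9 hours 50 minutes leg 1 → 3:45 AM UTC (Jun 8).
Add 6 hours and 26 minutes layover in Kathmandu → 10:11 AM UTC.
Add 8 hours 11 minutes leg 2 → 6:22 PM UTC.
Honolulu is UTC−10:00, so local arrival = 6:22 PM − 10:00 = 8:22 AM on Jun 8.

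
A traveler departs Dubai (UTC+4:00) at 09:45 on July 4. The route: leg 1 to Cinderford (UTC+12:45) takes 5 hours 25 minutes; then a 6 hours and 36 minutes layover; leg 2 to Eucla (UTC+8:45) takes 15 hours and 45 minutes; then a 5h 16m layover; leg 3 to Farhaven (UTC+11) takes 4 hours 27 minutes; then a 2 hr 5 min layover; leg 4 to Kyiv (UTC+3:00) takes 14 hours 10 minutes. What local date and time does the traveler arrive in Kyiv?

Convert departure to UTC: 09:45 − 4:00 = 05:45 UTC on Jul 4.
Add 5 hours 25 minutes leg 1 → 11:10 UTC.
Add 6 hours and 36 minutes layover in Cinderford → 17:46 UTC.
Add 15 hours and 45 minutes leg 2 → 09:31 UTC (Jul 5).
Add 5 hours 16 minutes layover in Eucla → 14:47 UTC.
Add 4 hours 27 minutes leg 3 → 19:14 UTC.
Add 2 hours and 5 minutes layover in Farhaven → 21:19 UTC.
Add 14 hours and 10 minutes leg 4 → 11:29 UTC (Jul 6).
Kyiv is UTC+3:00, so local arrival = 11:29 + 3:00 = 14:29 on Jul 6.

14:29 on July 6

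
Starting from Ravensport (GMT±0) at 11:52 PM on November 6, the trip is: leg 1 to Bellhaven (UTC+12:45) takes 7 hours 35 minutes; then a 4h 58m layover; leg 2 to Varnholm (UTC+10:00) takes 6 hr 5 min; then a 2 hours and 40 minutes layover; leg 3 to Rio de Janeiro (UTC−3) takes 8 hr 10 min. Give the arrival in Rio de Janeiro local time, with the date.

Ravensport is at UTC+0, so departure is already 11:52 PM UTC on Nov 6.
Add 7 hours and 35 minutes leg 1 → 7:27 AM UTC (Nov 7).
Add 4 hours and 58 minutes layover in Bellhaven → 12:25 PM UTC.
Add 6 hours 5 minutes leg 2 → 6:30 PM UTC.
Add 2 hours 40 minutes layover in Varnholm → 9:10 PM UTC.
Add 8 hours and 10 minutes leg 3 → 5:20 AM UTC (Nov 8).
Rio de Janeiro is UTC−3:00, so local arrival = 5:20 AM − 3:00 = 2:20 AM on Nov 8.

2:20 AM on Nov 8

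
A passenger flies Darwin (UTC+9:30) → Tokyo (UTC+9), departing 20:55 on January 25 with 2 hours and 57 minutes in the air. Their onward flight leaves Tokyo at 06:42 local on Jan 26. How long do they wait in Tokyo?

7 hours 20 minutes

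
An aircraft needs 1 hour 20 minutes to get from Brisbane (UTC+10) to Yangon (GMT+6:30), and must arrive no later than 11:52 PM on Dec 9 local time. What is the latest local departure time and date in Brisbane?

Target arrival in UTC: 11:52 PM − 6:30 = 5:22 PM on Dec 9.
Subtract 1 hour 20 minutes → departure 4:02 PM UTC on Dec 9.
Brisbane is UTC+10:00: 4:02 PM + 10:00 = 2:02 AM on Dec 10.

2:02 AM on December 10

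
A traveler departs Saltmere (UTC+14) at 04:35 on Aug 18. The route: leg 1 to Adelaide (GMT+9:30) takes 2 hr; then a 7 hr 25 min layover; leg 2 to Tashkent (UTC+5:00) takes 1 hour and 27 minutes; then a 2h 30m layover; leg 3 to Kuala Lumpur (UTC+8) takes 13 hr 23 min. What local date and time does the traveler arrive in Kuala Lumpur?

01:20 on August 19

Convert departure to UTC: 04:35 − 14:00 = 14:35 UTC on Aug 17.
Add 2 hours leg 1 → 16:35 UTC.
Add 7 hours and 25 minutes layover in Adelaide → 00:00 UTC (Aug 18).
Add 1 hour and 27 minutes leg 2 → 01:27 UTC.
Add 2 hours and 30 minutes layover in Tashkent → 03:57 UTC.
Add 13 hours and 23 minutes leg 3 → 17:20 UTC.
Kuala Lumpur is UTC+8:00, so local arrival = 17:20 + 8:00 = 01:20 on Aug 19.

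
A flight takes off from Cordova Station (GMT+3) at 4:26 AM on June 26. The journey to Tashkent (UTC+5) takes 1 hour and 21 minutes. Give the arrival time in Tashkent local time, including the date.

7:47 AM on June 26

Convert departure to UTC: 4:26 AM − 3:00 = 1:26 AM UTC on Jun 26.
Add 1 hour and 21 minutes travel time → 2:47 AM UTC.
Tashkent is UTC+5:00, so local arrival = 2:47 AM + 5:00 = 7:47 AM on Jun 26.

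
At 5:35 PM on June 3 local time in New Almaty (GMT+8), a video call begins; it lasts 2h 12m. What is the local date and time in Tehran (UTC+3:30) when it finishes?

3:17 PM on Jun 3

Convert start to UTC: 5:35 PM − 8:00 = 9:35 AM UTC on Jun 3.
Add 2 hours 12 minutes duration → 11:47 AM UTC.
Tehran is UTC+3:30, so local end time = 11:47 AM + 3:30 = 3:17 PM on Jun 3.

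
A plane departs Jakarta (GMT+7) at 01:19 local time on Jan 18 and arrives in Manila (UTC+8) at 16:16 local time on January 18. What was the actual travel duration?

13 hours 57 minutes

Departure in UTC: 01:19 − 7:00 = 18:19 on Jan 17.
Arrival in UTC: 16:16 − 8:00 = 08:16 on Jan 18.
Elapsed = 08:16 − 18:19 (+1 day) = 13 hours 57 minutes.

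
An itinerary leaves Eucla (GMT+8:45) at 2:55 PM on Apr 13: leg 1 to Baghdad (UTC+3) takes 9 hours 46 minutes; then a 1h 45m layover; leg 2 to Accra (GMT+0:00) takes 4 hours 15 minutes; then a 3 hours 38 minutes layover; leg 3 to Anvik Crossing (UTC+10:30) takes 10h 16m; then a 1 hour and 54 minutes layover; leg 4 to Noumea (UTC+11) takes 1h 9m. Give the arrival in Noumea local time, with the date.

Convert departure to UTC: 2:55 PM − 8:45 = 6:10 AM UTC on Apr 13.
Add 9 hours and 46 minutes leg 1 → 3:56 PM UTC.
Add 1 hour 45 minutes layover in Baghdad → 5:41 PM UTC.
Add 4 hours 15 minutes leg 2 → 9:56 PM UTC.
Add 3 hours 38 minutes layover in Accra → 1:34 AM UTC (Apr 14).
Add 10 hours 16 minutes leg 3 → 11:50 AM UTC.
Add 1 hour 54 minutes layover in Anvik Crossing → 1:44 PM UTC.
Add 1 hour 9 minutes leg 4 → 2:53 PM UTC.
Noumea is UTC+11:00, so local arrival = 2:53 PM + 11:00 = 1:53 AM on Apr 15.

1:53 AM on Apr 15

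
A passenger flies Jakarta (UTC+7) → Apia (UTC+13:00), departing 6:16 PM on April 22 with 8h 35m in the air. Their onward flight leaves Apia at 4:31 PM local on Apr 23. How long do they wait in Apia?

7 hours 40 minutes

Convert departure to UTC: 6:16 PM − 7:00 = 11:16 AM UTC on Apr 22.
Add 8 hours 35 minutes flight time → 7:51 PM UTC.
Apia is UTC+13:00, so local arrival = 7:51 PM + 13:00 = 8:51 AM on Apr 23.
Layover = 4:31 PM − 8:51 AM = 7 hours 40 minutes.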